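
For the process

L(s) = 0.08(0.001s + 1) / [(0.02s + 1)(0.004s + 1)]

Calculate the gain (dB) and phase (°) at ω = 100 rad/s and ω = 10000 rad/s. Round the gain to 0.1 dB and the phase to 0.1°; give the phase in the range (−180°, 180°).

ω = 100: -29.5 dB, -79.5°; ω = 10000: -80.0 dB, -94.0°

At ω = 100 rad/s:
zero (1 + j100·0.001) = 1 + j0.1 → |·| ≈ 1.005, ∠ ≈ 5.71°
pole (1 + j100·0.02) = 1 + j2 → |·| ≈ 2.2361, ∠ ≈ 63.43°
pole (1 + j100·0.004) = 1 + j0.4 → |·| ≈ 1.077, ∠ ≈ 21.80°
|L| = 0.08 · 1.005 / (2.2361 · 1.077) ≈ 0.033385
Gain = 20 log₁₀(0.033385) ≈ -29.53 dB
∠L = (5.71°) − (63.43° + 21.80°) = -79.52°

At ω = 10000 rad/s:
zero (1 + j10000·0.001) = 1 + j10 → |·| ≈ 10.05, ∠ ≈ 84.29°
pole (1 + j10000·0.02) = 1 + j200 → |·| ≈ 200, ∠ ≈ 89.71°
pole (1 + j10000·0.004) = 1 + j40 → |·| ≈ 40.012, ∠ ≈ 88.57°
|L| = 0.08 · 10.05 / (200 · 40.012) ≈ 0.00010047
Gain = 20 log₁₀(0.00010047) ≈ -79.96 dB
∠L = (84.29°) − (89.71° + 88.57°) = -93.99°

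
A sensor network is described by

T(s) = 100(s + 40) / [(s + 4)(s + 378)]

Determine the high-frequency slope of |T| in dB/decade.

-20 dB/decade

Each pole contributes −20 dB/decade at high frequency; each zero contributes +20 dB/decade.
Net: 1 zero(s) − 2 pole(s) → -20 dB/decade.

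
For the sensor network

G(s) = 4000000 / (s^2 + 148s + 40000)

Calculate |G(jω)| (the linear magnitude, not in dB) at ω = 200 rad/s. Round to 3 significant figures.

At s = jω = j200:
quadratic: (j200)² + 148·j200 + 40000 = 0 + j29600 → |·| ≈ 29600, ∠ ≈ 90.00°
|G| = 4000000 / 29600 ≈ 135.14

135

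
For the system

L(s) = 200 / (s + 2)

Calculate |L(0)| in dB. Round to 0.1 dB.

L(0) = 200 / (2) = 100
20 log₁₀(100) ≈ 40.00 dB

40.0 dB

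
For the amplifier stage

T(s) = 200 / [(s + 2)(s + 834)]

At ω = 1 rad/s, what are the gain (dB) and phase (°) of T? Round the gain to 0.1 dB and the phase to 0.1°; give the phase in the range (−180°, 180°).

-19.4 dB, -26.6°

At s = jω = j1:
pole (s+2): 2 + j1 → |·| = √(2²+1²) = √5 ≈ 2.2361, ∠ = arctan(1/2) ≈ 26.57°
pole (s+834): 834 + j1 → |·| = √(834²+1²) = √695557 ≈ 834, ∠ = arctan(1/834) ≈ 0.07°
|T| = 200 / 1864.9 ≈ 0.10724
Gain = 20 log₁₀(0.10724) ≈ -19.39 dB
∠T = 0.00° − 26.64° = -26.64°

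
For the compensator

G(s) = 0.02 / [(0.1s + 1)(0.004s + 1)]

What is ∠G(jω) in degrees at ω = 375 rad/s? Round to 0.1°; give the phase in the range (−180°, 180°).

-144.8°

At ω = 375 rad/s:
pole (1 + j375·0.1) = 1 + j37.5 → |·| ≈ 37.513, ∠ ≈ 88.47°
pole (1 + j375·0.004) = 1 + j1.5 → |·| ≈ 1.8028, ∠ ≈ 56.31°
∠G = (0°) − (88.47° + 56.31°) = -144.78°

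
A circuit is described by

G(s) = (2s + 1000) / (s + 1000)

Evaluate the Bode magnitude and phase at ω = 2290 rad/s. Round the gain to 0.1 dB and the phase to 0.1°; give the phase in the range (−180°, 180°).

5.5 dB, 11.3°

Substitute s = j2290:
Numerator: 2(j2290) + 1000 = 1000 + j4580
Denominator: (j2290) + 1000 = 1000 + j2290
|N| = √(1000² + 4580²) ≈ 4687.9, ∠N ≈ 77.68°
|D| = √(1000² + 2290²) ≈ 2498.8, ∠D ≈ 66.41°
|G| = 4687.9 / 2498.8 ≈ 1.8761
Gain = 20 log₁₀(1.8761) ≈ 5.47 dB
∠G = 77.68° − 66.41° = 11.27°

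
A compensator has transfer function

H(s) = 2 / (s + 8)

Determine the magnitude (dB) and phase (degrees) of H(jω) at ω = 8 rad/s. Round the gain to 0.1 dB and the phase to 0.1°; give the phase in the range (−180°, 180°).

-15.1 dB, -45.0°

Substitute s = j8:
Numerator: 2 = 2 + j0
Denominator: (j8) + 8 = 8 + j8
|N| = √(2² + 0²) ≈ 2, ∠N ≈ 0.00°
|D| = √(8² + 8²) ≈ 11.314, ∠D ≈ 45.00°
|H| = 2 / 11.314 ≈ 0.17677
Gain = 20 log₁₀(0.17677) ≈ -15.05 dB
∠H = 0.00° − 45.00° = -45.00°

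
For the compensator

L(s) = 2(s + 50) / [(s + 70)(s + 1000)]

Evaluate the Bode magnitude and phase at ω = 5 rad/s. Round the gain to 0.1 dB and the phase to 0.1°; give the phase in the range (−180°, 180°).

At s = jω = j5:
zero (s+50): 50 + j5 → |·| = √(50²+5²) = √2525 ≈ 50.249, ∠ = arctan(5/50) ≈ 5.71°
pole (s+70): 70 + j5 → |·| = √(70²+5²) = √4925 ≈ 70.178, ∠ = arctan(5/70) ≈ 4.09°
pole (s+1000): 1000 + j5 → |·| = √(1000²+5²) = √1000025 ≈ 1000, ∠ = arctan(5/1000) ≈ 0.29°
|L| = 2 · 50.249 / 70178 ≈ 0.001432
Gain = 20 log₁₀(0.001432) ≈ -56.88 dB
∠L = 5.71° − 4.38° = 1.33°

-56.9 dB, 1.3°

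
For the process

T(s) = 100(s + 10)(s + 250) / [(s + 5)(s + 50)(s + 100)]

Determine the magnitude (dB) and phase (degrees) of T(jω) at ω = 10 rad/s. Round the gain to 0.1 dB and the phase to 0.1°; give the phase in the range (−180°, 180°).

At s = jω = j10:
zero (s+10): 10 + j10 → |·| = √(10²+10²) = √200 ≈ 14.142, ∠ = arctan(10/10) ≈ 45.00°
zero (s+250): 250 + j10 → |·| = √(250²+10²) = √62600 ≈ 250.2, ∠ = arctan(10/250) ≈ 2.29°
pole (s+5): 5 + j10 → |·| = √(5²+10²) = √125 ≈ 11.18, ∠ = arctan(10/5) ≈ 63.43°
pole (s+50): 50 + j10 → |·| = √(50²+10²) = √2600 ≈ 50.99, ∠ = arctan(10/50) ≈ 11.31°
pole (s+100): 100 + j10 → |·| = √(100²+10²) = √10100 ≈ 100.5, ∠ = arctan(10/100) ≈ 5.71°
|T| = 100 · 3538.3 / 57292 ≈ 6.1759
Gain = 20 log₁₀(6.1759) ≈ 15.81 dB
∠T = 47.29° − 80.45° = -33.16°

15.8 dB, -33.2°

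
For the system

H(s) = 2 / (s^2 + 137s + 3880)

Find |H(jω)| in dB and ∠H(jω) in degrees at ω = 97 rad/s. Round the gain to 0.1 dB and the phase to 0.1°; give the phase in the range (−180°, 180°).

Substitute s = j97:
Numerator: 2 = 2 + j0
Denominator: (j97)^2 + 137(j97) + 3880 = -5529 + j13289
|N| = √(2² + 0²) ≈ 2, ∠N ≈ 0.00°
|D| = √(5529² + 13289²) ≈ 14393, ∠D ≈ 112.59°
|H| = 2 / 14393 ≈ 0.00013896
Gain = 20 log₁₀(0.00013896) ≈ -77.14 dB
∠H = 0.00° − 112.59° = -112.59°

-77.1 dB, -112.6°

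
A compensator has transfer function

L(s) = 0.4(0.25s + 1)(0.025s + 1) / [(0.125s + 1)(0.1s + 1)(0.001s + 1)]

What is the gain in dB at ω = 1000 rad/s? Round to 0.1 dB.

At ω = 1000 rad/s:
zero (1 + j1000·0.25) = 1 + j250 → |·| ≈ 250, ∠ ≈ 89.77°
zero (1 + j1000·0.025) = 1 + j25 → |·| ≈ 25.02, ∠ ≈ 87.71°
pole (1 + j1000·0.125) = 1 + j125 → |·| ≈ 125, ∠ ≈ 89.54°
pole (1 + j1000·0.1) = 1 + j100 → |·| ≈ 100, ∠ ≈ 89.43°
pole (1 + j1000·0.001) = 1 + j1 → |·| ≈ 1.4142, ∠ ≈ 45.00°
|L| = 0.4 · 250 · 25.02 / (125 · 100 · 1.4142) ≈ 0.14154
Gain = 20 log₁₀(0.14154) ≈ -16.98 dB

-17.0 dB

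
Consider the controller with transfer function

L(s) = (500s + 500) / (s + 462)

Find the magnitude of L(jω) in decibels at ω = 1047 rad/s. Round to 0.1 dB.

Substitute s = j1047:
Numerator: 500(j1047) + 500 = 500 + j523500
Denominator: (j1047) + 462 = 462 + j1047
|N| = √(500² + 523500²) ≈ 5.235e+05, ∠N ≈ 89.95°
|D| = √(462² + 1047²) ≈ 1144.4, ∠D ≈ 66.19°
|L| = 5.235e+05 / 1144.4 ≈ 457.44
Gain = 20 log₁₀(457.44) ≈ 53.21 dB

53.2 dB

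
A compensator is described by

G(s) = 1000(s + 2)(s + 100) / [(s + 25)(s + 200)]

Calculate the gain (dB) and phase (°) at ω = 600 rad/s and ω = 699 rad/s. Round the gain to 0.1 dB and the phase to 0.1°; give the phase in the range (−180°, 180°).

At s = jω = j600:
zero (s+2): 2 + j600 → |·| = √(2²+600²) = √360004 ≈ 600, ∠ = arctan(600/2) ≈ 89.81°
zero (s+100): 100 + j600 → |·| = √(100²+600²) = √370000 ≈ 608.28, ∠ = arctan(600/100) ≈ 80.54°
pole (s+25): 25 + j600 → |·| = √(25²+600²) = √360625 ≈ 600.52, ∠ = arctan(600/25) ≈ 87.61°
pole (s+200): 200 + j600 → |·| = √(200²+600²) = √400000 ≈ 632.46, ∠ = arctan(600/200) ≈ 71.57°
|G| = 1000 · 3.6497e+05 / 3.798e+05 ≈ 960.95
Gain = 20 log₁₀(960.95) ≈ 59.65 dB
∠G = 170.35° − 159.18° = 11.17°

At s = jω = j699:
zero (s+2): 2 + j699 → |·| = √(2²+699²) = √488605 ≈ 699, ∠ = arctan(699/2) ≈ 89.84°
zero (s+100): 100 + j699 → |·| = √(100²+699²) = √498601 ≈ 706.12, ∠ = arctan(699/100) ≈ 81.86°
pole (s+25): 25 + j699 → |·| = √(25²+699²) = √489226 ≈ 699.45, ∠ = arctan(699/25) ≈ 87.95°
pole (s+200): 200 + j699 → |·| = √(200²+699²) = √528601 ≈ 727.05, ∠ = arctan(699/200) ≈ 74.03°
|G| = 1000 · 4.9358e+05 / 5.0854e+05 ≈ 970.58
Gain = 20 log₁₀(970.58) ≈ 59.74 dB
∠G = 171.70° − 161.98° = 9.72°

ω = 600: 59.7 dB, 11.2°; ω = 699: 59.7 dB, 9.7°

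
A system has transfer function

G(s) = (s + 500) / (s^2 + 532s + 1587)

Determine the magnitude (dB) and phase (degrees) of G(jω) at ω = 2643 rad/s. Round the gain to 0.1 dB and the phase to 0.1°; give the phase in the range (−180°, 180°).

Substitute s = j2643:
Numerator: (j2643) + 500 = 500 + j2643
Denominator: (j2643)^2 + 532(j2643) + 1587 = -6983862 + j1406076
|N| = √(500² + 2643²) ≈ 2689.9, ∠N ≈ 79.29°
|D| = √(6983862² + 1406076²) ≈ 7.124e+06, ∠D ≈ 168.62°
|G| = 2689.9 / 7.124e+06 ≈ 0.00037758
Gain = 20 log₁₀(0.00037758) ≈ -68.46 dB
∠G = 79.29° − 168.62° = -89.33°

-68.5 dB, -89.3°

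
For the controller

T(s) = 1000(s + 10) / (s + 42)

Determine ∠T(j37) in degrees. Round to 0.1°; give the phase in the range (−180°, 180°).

At s = jω = j37:
zero (s+10): 10 + j37 → |·| = √(10²+37²) = √1469 ≈ 38.328, ∠ = arctan(37/10) ≈ 74.88°
pole (s+42): 42 + j37 → |·| = √(42²+37²) = √3133 ≈ 55.973, ∠ = arctan(37/42) ≈ 41.38°
∠T = 74.88° − 41.38° = 33.50°

33.5°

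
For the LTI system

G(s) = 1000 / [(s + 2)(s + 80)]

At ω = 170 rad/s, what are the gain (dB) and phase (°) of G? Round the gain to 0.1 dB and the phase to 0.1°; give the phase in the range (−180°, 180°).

At s = jω = j170:
pole (s+2): 2 + j170 → |·| = √(2²+170²) = √28904 ≈ 170.01, ∠ = arctan(170/2) ≈ 89.33°
pole (s+80): 80 + j170 → |·| = √(80²+170²) = √35300 ≈ 187.88, ∠ = arctan(170/80) ≈ 64.80°
|G| = 1000 / 31941 ≈ 0.031308
Gain = 20 log₁₀(0.031308) ≈ -30.09 dB
∠G = 0.00° − 154.13° = -154.13°

-30.1 dB, -154.1°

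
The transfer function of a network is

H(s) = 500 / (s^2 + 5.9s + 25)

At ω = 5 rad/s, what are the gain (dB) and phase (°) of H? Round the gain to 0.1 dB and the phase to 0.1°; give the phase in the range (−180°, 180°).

At s = jω = j5:
quadratic: (j5)² + 5.9·j5 + 25 = 0 + j29.5 → |·| ≈ 29.5, ∠ ≈ 90.00°
|H| = 500 / 29.5 ≈ 16.949
Gain = 20 log₁₀(16.949) ≈ 24.58 dB
∠H = 0.00° − 90.00° = -90.00°

24.6 dB, -90.0°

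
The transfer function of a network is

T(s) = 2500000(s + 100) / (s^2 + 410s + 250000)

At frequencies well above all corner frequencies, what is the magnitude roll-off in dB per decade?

-20 dB/decade

Each pole contributes −20 dB/decade at high frequency; each zero contributes +20 dB/decade.
Net: 1 zero(s) − 2 pole(s) → -20 dB/decade.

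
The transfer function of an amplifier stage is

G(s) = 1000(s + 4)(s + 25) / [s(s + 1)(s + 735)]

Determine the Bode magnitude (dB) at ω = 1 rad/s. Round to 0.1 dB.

At s = jω = j1:
zero (s+4): 4 + j1 → |·| = √(4²+1²) = √17 ≈ 4.1231, ∠ = arctan(1/4) ≈ 14.04°
zero (s+25): 25 + j1 → |·| = √(25²+1²) = √626 ≈ 25.02, ∠ = arctan(1/25) ≈ 2.29°
pole (s+1): 1 + j1 → |·| = √(1²+1²) = √2 ≈ 1.4142, ∠ = arctan(1/1) ≈ 45.00°
pole (s+735): 735 + j1 → |·| = √(735²+1²) = √540226 ≈ 735, ∠ = arctan(1/735) ≈ 0.08°
pole at origin: |s| = 1, ∠ = 90.00° (in denominator)
|G| = 1000 · 103.16 / 1039.4 ≈ 99.25
Gain = 20 log₁₀(99.25) ≈ 39.93 dB

39.9 dB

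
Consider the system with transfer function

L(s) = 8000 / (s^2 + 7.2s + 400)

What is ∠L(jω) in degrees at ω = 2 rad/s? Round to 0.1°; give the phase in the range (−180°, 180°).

-2.1°

At s = jω = j2:
quadratic: (j2)² + 7.2·j2 + 400 = 396 + j14.4 → |·| ≈ 396.26, ∠ ≈ 2.08°
∠L = 0.00° − 2.08° = -2.08°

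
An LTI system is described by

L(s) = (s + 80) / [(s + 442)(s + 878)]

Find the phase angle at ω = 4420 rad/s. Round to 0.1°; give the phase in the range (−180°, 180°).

At s = jω = j4420:
zero (s+80): 80 + j4420 → |·| = √(80²+4420²) = √19542800 ≈ 4420.7, ∠ = arctan(4420/80) ≈ 88.96°
pole (s+442): 442 + j4420 → |·| = √(442²+4420²) = √19731764 ≈ 4442, ∠ = arctan(4420/442) ≈ 84.29°
pole (s+878): 878 + j4420 → |·| = √(878²+4420²) = √20307284 ≈ 4506.4, ∠ = arctan(4420/878) ≈ 78.76°
∠L = 88.96° − 163.05° = -74.09°

-74.1°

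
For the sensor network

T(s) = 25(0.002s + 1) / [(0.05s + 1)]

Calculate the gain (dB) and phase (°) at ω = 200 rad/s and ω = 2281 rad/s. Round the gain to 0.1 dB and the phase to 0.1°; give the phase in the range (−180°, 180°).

At ω = 200 rad/s:
zero (1 + j200·0.002) = 1 + j0.4 → |·| ≈ 1.077, ∠ ≈ 21.80°
pole (1 + j200·0.05) = 1 + j10 → |·| ≈ 10.05, ∠ ≈ 84.29°
|T| = 25 · 1.077 / (10.05) ≈ 2.6791
Gain = 20 log₁₀(2.6791) ≈ 8.56 dB
∠T = (21.80°) − (84.29°) = -62.49°

At ω = 2281 rad/s:
zero (1 + j2281·0.002) = 1 + j4.562 → |·| ≈ 4.6703, ∠ ≈ 77.64°
pole (1 + j2281·0.05) = 1 + j114.05 → |·| ≈ 114.05, ∠ ≈ 89.50°
|T| = 25 · 4.6703 / (114.05) ≈ 1.0237
Gain = 20 log₁₀(1.0237) ≈ 0.20 dB
∠T = (77.64°) − (89.50°) = -11.86°

ω = 200: 8.6 dB, -62.5°; ω = 2281: 0.2 dB, -11.9°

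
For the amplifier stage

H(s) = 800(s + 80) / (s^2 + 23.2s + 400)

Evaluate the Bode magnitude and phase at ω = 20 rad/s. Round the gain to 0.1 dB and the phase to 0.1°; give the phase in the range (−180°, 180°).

43.1 dB, -76.0°

At s = jω = j20:
zero (s+80): 80 + j20 → |·| = √(80²+20²) = √6800 ≈ 82.462, ∠ = arctan(20/80) ≈ 14.04°
quadratic: (j20)² + 23.2·j20 + 400 = 0 + j464 → |·| ≈ 464, ∠ ≈ 90.00°
|H| = 800 · 82.462 / 464 ≈ 142.18
Gain = 20 log₁₀(142.18) ≈ 43.06 dB
∠H = 14.04° − 90.00° = -75.96°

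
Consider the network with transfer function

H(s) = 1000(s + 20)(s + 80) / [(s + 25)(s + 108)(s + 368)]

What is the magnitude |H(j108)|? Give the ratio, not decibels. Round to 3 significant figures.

At s = jω = j108:
zero (s+20): 20 + j108 → |·| = √(20²+108²) = √12064 ≈ 109.84, ∠ = arctan(108/20) ≈ 79.51°
zero (s+80): 80 + j108 → |·| = √(80²+108²) = √18064 ≈ 134.4, ∠ = arctan(108/80) ≈ 53.47°
pole (s+25): 25 + j108 → |·| = √(25²+108²) = √12289 ≈ 110.86, ∠ = arctan(108/25) ≈ 76.97°
pole (s+108): 108 + j108 → |·| = √(108²+108²) = √23328 ≈ 152.74, ∠ = arctan(108/108) ≈ 45.00°
pole (s+368): 368 + j108 → |·| = √(368²+108²) = √147088 ≈ 383.52, ∠ = arctan(108/368) ≈ 16.36°
|H| = 1000 · 14762 / 6.4941e+06 ≈ 2.2731

2.27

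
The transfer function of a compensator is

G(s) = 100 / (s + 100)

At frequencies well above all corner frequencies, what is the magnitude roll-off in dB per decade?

-20 dB/decade

Each pole contributes −20 dB/decade at high frequency; each zero contributes +20 dB/decade.
Net: 0 zero(s) − 1 pole(s) → -20 dB/decade.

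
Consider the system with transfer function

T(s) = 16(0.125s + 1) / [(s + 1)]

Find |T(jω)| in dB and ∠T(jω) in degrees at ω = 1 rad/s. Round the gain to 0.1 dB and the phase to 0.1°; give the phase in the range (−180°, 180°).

21.1 dB, -37.9°

At ω = 1 rad/s:
zero (1 + j1·0.125) = 1 + j0.125 → |·| ≈ 1.0078, ∠ ≈ 7.13°
pole (1 + j1·1) = 1 + j1 → |·| ≈ 1.4142, ∠ ≈ 45.00°
|T| = 16 · 1.0078 / (1.4142) ≈ 11.402
Gain = 20 log₁₀(11.402) ≈ 21.14 dB
∠T = (7.13°) − (45.00°) = -37.87°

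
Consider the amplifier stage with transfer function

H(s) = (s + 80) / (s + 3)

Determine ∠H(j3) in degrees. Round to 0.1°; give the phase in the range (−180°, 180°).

-42.9°

At s = jω = j3:
zero (s+80): 80 + j3 → |·| = √(80²+3²) = √6409 ≈ 80.056, ∠ = arctan(3/80) ≈ 2.15°
pole (s+3): 3 + j3 → |·| = √(3²+3²) = √18 ≈ 4.2426, ∠ = arctan(3/3) ≈ 45.00°
∠H = 2.15° − 45.00° = -42.85°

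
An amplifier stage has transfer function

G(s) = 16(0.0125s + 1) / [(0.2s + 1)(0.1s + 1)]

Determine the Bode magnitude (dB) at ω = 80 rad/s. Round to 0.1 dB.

-15.1 dB

At ω = 80 rad/s:
zero (1 + j80·0.0125) = 1 + j1 → |·| ≈ 1.4142, ∠ ≈ 45.00°
pole (1 + j80·0.2) = 1 + j16 → |·| ≈ 16.031, ∠ ≈ 86.42°
pole (1 + j80·0.1) = 1 + j8 → |·| ≈ 8.0623, ∠ ≈ 82.87°
|G| = 16 · 1.4142 / (16.031 · 8.0623) ≈ 0.17507
Gain = 20 log₁₀(0.17507) ≈ -15.14 dB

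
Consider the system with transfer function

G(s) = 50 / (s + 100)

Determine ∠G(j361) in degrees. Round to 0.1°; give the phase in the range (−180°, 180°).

Substitute s = j361:
Numerator: 50 = 50 + j0
Denominator: (j361) + 100 = 100 + j361
|N| = √(50² + 0²) ≈ 50, ∠N ≈ 0.00°
|D| = √(100² + 361²) ≈ 374.59, ∠D ≈ 74.52°
∠G = 0.00° − 74.52° = -74.52°

-74.5°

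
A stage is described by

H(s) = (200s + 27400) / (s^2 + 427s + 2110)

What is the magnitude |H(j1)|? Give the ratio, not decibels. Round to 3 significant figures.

Substitute s = j1:
Numerator: 200(j1) + 27400 = 27400 + j200
Denominator: (j1)^2 + 427(j1) + 2110 = 2109 + j427
|N| = √(27400² + 200²) ≈ 27401, ∠N ≈ 0.42°
|D| = √(2109² + 427²) ≈ 2151.8, ∠D ≈ 11.45°
|H| = 27401 / 2151.8 ≈ 12.734

12.7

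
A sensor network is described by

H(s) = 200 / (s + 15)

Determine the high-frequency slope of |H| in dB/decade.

Each pole contributes −20 dB/decade at high frequency; each zero contributes +20 dB/decade.
Net: 0 zero(s) − 1 pole(s) → -20 dB/decade.

-20 dB/decade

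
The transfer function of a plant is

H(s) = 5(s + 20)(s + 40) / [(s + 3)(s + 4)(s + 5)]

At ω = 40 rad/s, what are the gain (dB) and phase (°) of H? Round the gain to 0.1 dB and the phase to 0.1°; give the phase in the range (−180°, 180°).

-14.2 dB, -144.4°

At s = jω = j40:
zero (s+20): 20 + j40 → |·| = √(20²+40²) = √2000 ≈ 44.721, ∠ = arctan(40/20) ≈ 63.43°
zero (s+40): 40 + j40 → |·| = √(40²+40²) = √3200 ≈ 56.569, ∠ = arctan(40/40) ≈ 45.00°
pole (s+3): 3 + j40 → |·| = √(3²+40²) = √1609 ≈ 40.112, ∠ = arctan(40/3) ≈ 85.71°
pole (s+4): 4 + j40 → |·| = √(4²+40²) = √1616 ≈ 40.2, ∠ = arctan(40/4) ≈ 84.29°
pole (s+5): 5 + j40 → |·| = √(5²+40²) = √1625 ≈ 40.311, ∠ = arctan(40/5) ≈ 82.87°
|H| = 5 · 2529.8 / 65002 ≈ 0.19459
Gain = 20 log₁₀(0.19459) ≈ -14.22 dB
∠H = 108.43° − 252.87° = -144.44°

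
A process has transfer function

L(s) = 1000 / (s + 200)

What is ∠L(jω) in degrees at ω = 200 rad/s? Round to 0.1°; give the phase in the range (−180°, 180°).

Substitute s = j200:
Numerator: 1000 = 1000 + j0
Denominator: (j200) + 200 = 200 + j200
|N| = √(1000² + 0²) ≈ 1000, ∠N ≈ 0.00°
|D| = √(200² + 200²) ≈ 282.84, ∠D ≈ 45.00°
∠L = 0.00° − 45.00° = -45.00°

-45.0°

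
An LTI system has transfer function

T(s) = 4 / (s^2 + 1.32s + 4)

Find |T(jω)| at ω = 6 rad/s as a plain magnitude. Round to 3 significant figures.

At s = jω = j6:
quadratic: (j6)² + 1.32·j6 + 4 = -32 + j7.92 → |·| ≈ 32.966, ∠ ≈ 166.10°
|T| = 4 / 32.966 ≈ 0.12134

0.121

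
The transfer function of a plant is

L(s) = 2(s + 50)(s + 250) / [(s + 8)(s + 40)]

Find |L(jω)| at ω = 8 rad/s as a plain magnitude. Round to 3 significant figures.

54.9

At s = jω = j8:
zero (s+50): 50 + j8 → |·| = √(50²+8²) = √2564 ≈ 50.636, ∠ = arctan(8/50) ≈ 9.09°
zero (s+250): 250 + j8 → |·| = √(250²+8²) = √62564 ≈ 250.13, ∠ = arctan(8/250) ≈ 1.83°
pole (s+8): 8 + j8 → |·| = √(8²+8²) = √128 ≈ 11.314, ∠ = arctan(8/8) ≈ 45.00°
pole (s+40): 40 + j8 → |·| = √(40²+8²) = √1664 ≈ 40.792, ∠ = arctan(8/40) ≈ 11.31°
|L| = 2 · 12666 / 461.52 ≈ 54.888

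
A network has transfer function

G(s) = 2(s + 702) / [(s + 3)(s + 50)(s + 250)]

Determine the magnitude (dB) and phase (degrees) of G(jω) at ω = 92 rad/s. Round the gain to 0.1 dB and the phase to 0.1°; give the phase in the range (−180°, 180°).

At s = jω = j92:
zero (s+702): 702 + j92 → |·| = √(702²+92²) = √501268 ≈ 708, ∠ = arctan(92/702) ≈ 7.47°
pole (s+3): 3 + j92 → |·| = √(3²+92²) = √8473 ≈ 92.049, ∠ = arctan(92/3) ≈ 88.13°
pole (s+50): 50 + j92 → |·| = √(50²+92²) = √10964 ≈ 104.71, ∠ = arctan(92/50) ≈ 61.48°
pole (s+250): 250 + j92 → |·| = √(250²+92²) = √70964 ≈ 266.39, ∠ = arctan(92/250) ≈ 20.20°
|G| = 2 · 708 / 2.5676e+06 ≈ 0.00055149
Gain = 20 log₁₀(0.00055149) ≈ -65.17 dB
∠G = 7.47° − 169.81° = -162.34°

-65.2 dB, -162.3°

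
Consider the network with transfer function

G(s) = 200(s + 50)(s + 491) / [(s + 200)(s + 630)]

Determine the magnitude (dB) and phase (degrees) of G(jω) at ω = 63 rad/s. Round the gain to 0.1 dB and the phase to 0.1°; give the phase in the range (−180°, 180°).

35.6 dB, 35.7°

At s = jω = j63:
zero (s+50): 50 + j63 → |·| = √(50²+63²) = √6469 ≈ 80.43, ∠ = arctan(63/50) ≈ 51.56°
zero (s+491): 491 + j63 → |·| = √(491²+63²) = √245050 ≈ 495.03, ∠ = arctan(63/491) ≈ 7.31°
pole (s+200): 200 + j63 → |·| = √(200²+63²) = √43969 ≈ 209.69, ∠ = arctan(63/200) ≈ 17.48°
pole (s+630): 630 + j63 → |·| = √(630²+63²) = √400869 ≈ 633.14, ∠ = arctan(63/630) ≈ 5.71°
|G| = 200 · 39815 / 1.3276e+05 ≈ 59.98
Gain = 20 log₁₀(59.98) ≈ 35.56 dB
∠G = 58.87° − 23.19° = 35.68°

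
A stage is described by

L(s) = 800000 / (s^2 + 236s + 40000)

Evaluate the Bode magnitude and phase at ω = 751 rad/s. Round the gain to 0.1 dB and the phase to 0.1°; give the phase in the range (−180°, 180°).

At s = jω = j751:
quadratic: (j751)² + 236·j751 + 40000 = -524001 + j177236 → |·| ≈ 5.5316e+05, ∠ ≈ 161.31°
|L| = 800000 / 5.5316e+05 ≈ 1.4462
Gain = 20 log₁₀(1.4462) ≈ 3.20 dB
∠L = 0.00° − 161.31° = -161.31°

3.2 dB, -161.3°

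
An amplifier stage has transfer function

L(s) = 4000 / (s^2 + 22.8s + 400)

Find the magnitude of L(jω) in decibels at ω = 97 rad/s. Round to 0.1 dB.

At s = jω = j97:
quadratic: (j97)² + 22.8·j97 + 400 = -9009 + j2211.6 → |·| ≈ 9276.5, ∠ ≈ 166.21°
|L| = 4000 / 9276.5 ≈ 0.4312
Gain = 20 log₁₀(0.4312) ≈ -7.31 dB

-7.3 dB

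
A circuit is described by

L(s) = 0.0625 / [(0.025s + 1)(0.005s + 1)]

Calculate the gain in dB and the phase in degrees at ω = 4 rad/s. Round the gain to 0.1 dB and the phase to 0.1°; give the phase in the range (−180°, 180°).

At ω = 4 rad/s:
pole (1 + j4·0.025) = 1 + j0.1 → |·| ≈ 1.005, ∠ ≈ 5.71°
pole (1 + j4·0.005) = 1 + j0.02 → |·| ≈ 1.0002, ∠ ≈ 1.15°
|L| = 0.0625 · 1 / (1.005 · 1.0002) ≈ 0.062177
Gain = 20 log₁₀(0.062177) ≈ -24.13 dB
∠L = (0°) − (5.71° + 1.15°) = -6.86°

-24.1 dB, -6.9°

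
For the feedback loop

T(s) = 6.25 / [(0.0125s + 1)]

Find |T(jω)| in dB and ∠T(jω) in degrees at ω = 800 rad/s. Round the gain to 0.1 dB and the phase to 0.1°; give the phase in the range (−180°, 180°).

-4.1 dB, -84.3°

At ω = 800 rad/s:
pole (1 + j800·0.0125) = 1 + j10 → |·| ≈ 10.05, ∠ ≈ 84.29°
|T| = 6.25 · 1 / (10.05) ≈ 0.62189
Gain = 20 log₁₀(0.62189) ≈ -4.13 dB
∠T = (0°) − (84.29°) = -84.29°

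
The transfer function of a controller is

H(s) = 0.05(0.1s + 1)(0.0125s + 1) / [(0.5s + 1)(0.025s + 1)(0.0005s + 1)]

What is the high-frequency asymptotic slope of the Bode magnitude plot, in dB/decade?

-20 dB/decade

Each pole contributes −20 dB/decade at high frequency; each zero contributes +20 dB/decade.
Net: 2 zero(s) − 3 pole(s) → -20 dB/decade.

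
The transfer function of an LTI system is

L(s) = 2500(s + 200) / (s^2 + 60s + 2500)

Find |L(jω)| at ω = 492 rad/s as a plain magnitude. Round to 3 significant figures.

5.50

At s = jω = j492:
zero (s+200): 200 + j492 → |·| = √(200²+492²) = √282064 ≈ 531.1, ∠ = arctan(492/200) ≈ 67.88°
quadratic: (j492)² + 60·j492 + 2500 = -239564 + j29520 → |·| ≈ 2.4138e+05, ∠ ≈ 172.98°
|L| = 2500 · 531.1 / 2.4138e+05 ≈ 5.5007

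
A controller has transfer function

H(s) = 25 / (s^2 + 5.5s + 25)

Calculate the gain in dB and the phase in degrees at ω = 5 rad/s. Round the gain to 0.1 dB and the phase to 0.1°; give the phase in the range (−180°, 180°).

At s = jω = j5:
quadratic: (j5)² + 5.5·j5 + 25 = 0 + j27.5 → |·| ≈ 27.5, ∠ ≈ 90.00°
|H| = 25 / 27.5 ≈ 0.90909
Gain = 20 log₁₀(0.90909) ≈ -0.83 dB
∠H = 0.00° − 90.00° = -90.00°

-0.8 dB, -90.0°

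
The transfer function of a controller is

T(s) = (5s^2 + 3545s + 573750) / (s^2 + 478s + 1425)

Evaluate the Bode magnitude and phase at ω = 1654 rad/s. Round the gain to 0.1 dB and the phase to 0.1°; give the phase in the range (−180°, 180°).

14.1 dB, -8.0°

Substitute s = j1654:
Numerator: 5(j1654)^2 + 3545(j1654) + 573750 = -13104830 + j5863430
Denominator: (j1654)^2 + 478(j1654) + 1425 = -2734291 + j790612
|N| = √(13104830² + 5863430²) ≈ 1.4357e+07, ∠N ≈ 155.90°
|D| = √(2734291² + 790612²) ≈ 2.8463e+06, ∠D ≈ 163.87°
|T| = 1.4357e+07 / 2.8463e+06 ≈ 5.0441
Gain = 20 log₁₀(5.0441) ≈ 14.06 dB
∠T = 155.90° − 163.87° = -7.97°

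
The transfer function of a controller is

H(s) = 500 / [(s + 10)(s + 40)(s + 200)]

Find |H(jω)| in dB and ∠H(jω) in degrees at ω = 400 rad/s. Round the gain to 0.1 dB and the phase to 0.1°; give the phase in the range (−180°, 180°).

At s = jω = j400:
pole (s+10): 10 + j400 → |·| = √(10²+400²) = √160100 ≈ 400.12, ∠ = arctan(400/10) ≈ 88.57°
pole (s+40): 40 + j400 → |·| = √(40²+400²) = √161600 ≈ 402, ∠ = arctan(400/40) ≈ 84.29°
pole (s+200): 200 + j400 → |·| = √(200²+400²) = √200000 ≈ 447.21, ∠ = arctan(400/200) ≈ 63.43°
|H| = 500 / 7.1933e+07 ≈ 6.9509e-06
Gain = 20 log₁₀(6.9509e-06) ≈ -103.16 dB
∠H = 0.00° − 236.29° = -236.29° ≡ 123.71° (principal value)

-103.2 dB, 123.7°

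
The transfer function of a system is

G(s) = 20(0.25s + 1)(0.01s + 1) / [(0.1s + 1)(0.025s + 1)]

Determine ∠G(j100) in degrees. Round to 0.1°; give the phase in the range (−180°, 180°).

-19.8°

At ω = 100 rad/s:
zero (1 + j100·0.25) = 1 + j25 → |·| ≈ 25.02, ∠ ≈ 87.71°
zero (1 + j100·0.01) = 1 + j1 → |·| ≈ 1.4142, ∠ ≈ 45.00°
pole (1 + j100·0.1) = 1 + j10 → |·| ≈ 10.05, ∠ ≈ 84.29°
pole (1 + j100·0.025) = 1 + j2.5 → |·| ≈ 2.6926, ∠ ≈ 68.20°
∠G = (87.71° + 45.00°) − (84.29° + 68.20°) = -19.78°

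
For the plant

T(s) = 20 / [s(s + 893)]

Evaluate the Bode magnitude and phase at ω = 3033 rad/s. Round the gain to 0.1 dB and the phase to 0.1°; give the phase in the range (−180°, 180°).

At s = jω = j3033:
pole (s+893): 893 + j3033 → |·| = √(893²+3033²) = √9996538 ≈ 3161.7, ∠ = arctan(3033/893) ≈ 73.59°
pole at origin: |s| = 3033, ∠ = 90.00° (in denominator)
|T| = 20 / 9.5894e+06 ≈ 2.0856e-06
Gain = 20 log₁₀(2.0856e-06) ≈ -113.62 dB
∠T = 0.00° − 163.59° = -163.59°

-113.6 dB, -163.6°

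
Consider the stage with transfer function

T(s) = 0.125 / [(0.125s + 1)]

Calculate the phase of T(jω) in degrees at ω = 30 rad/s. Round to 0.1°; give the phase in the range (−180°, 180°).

At ω = 30 rad/s:
pole (1 + j30·0.125) = 1 + j3.75 → |·| ≈ 3.881, ∠ ≈ 75.07°
∠T = (0°) − (75.07°) = -75.07°

-75.1°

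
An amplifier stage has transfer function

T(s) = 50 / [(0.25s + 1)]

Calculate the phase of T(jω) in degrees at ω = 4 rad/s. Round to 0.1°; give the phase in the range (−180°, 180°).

At ω = 4 rad/s:
pole (1 + j4·0.25) = 1 + j1 → |·| ≈ 1.4142, ∠ ≈ 45.00°
∠T = (0°) − (45.00°) = -45.00°

-45.0°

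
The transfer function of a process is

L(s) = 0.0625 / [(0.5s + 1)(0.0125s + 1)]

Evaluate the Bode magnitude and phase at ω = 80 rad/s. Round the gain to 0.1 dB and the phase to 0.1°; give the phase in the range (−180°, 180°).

-59.1 dB, -133.6°

At ω = 80 rad/s:
pole (1 + j80·0.5) = 1 + j40 → |·| ≈ 40.012, ∠ ≈ 88.57°
pole (1 + j80·0.0125) = 1 + j1 → |·| ≈ 1.4142, ∠ ≈ 45.00°
|L| = 0.0625 · 1 / (40.012 · 1.4142) ≈ 0.0011045
Gain = 20 log₁₀(0.0011045) ≈ -59.14 dB
∠L = (0°) − (88.57° + 45.00°) = -133.57°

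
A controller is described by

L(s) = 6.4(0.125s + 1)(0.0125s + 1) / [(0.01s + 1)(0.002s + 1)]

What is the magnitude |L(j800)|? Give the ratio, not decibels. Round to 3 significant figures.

At ω = 800 rad/s:
zero (1 + j800·0.125) = 1 + j100 → |·| ≈ 100, ∠ ≈ 89.43°
zero (1 + j800·0.0125) = 1 + j10 → |·| ≈ 10.05, ∠ ≈ 84.29°
pole (1 + j800·0.01) = 1 + j8 → |·| ≈ 8.0623, ∠ ≈ 82.87°
pole (1 + j800·0.002) = 1 + j1.6 → |·| ≈ 1.8868, ∠ ≈ 57.99°
|L| = 6.4 · 100 · 10.05 / (8.0623 · 1.8868) ≈ 422.83

423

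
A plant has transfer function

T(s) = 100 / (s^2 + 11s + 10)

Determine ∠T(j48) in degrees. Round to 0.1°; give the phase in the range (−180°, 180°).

Substitute s = j48:
Numerator: 100 = 100 + j0
Denominator: (j48)^2 + 11(j48) + 10 = -2294 + j528
|N| = √(100² + 0²) ≈ 100, ∠N ≈ 0.00°
|D| = √(2294² + 528²) ≈ 2354, ∠D ≈ 167.04°
∠T = 0.00° − 167.04° = -167.04°

-167.0°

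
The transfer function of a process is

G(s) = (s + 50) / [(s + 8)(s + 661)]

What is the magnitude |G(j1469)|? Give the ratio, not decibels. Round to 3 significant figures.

0.000621

At s = jω = j1469:
zero (s+50): 50 + j1469 → |·| = √(50²+1469²) = √2160461 ≈ 1469.9, ∠ = arctan(1469/50) ≈ 88.05°
pole (s+8): 8 + j1469 → |·| = √(8²+1469²) = √2158025 ≈ 1469, ∠ = arctan(1469/8) ≈ 89.69°
pole (s+661): 661 + j1469 → |·| = √(661²+1469²) = √2594882 ≈ 1610.9, ∠ = arctan(1469/661) ≈ 65.77°
|G| = 1 · 1469.9 / 2.3664e+06 ≈ 0.00062115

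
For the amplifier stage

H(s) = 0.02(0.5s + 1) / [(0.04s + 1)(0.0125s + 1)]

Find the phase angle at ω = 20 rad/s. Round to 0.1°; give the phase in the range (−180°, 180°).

At ω = 20 rad/s:
zero (1 + j20·0.5) = 1 + j10 → |·| ≈ 10.05, ∠ ≈ 84.29°
pole (1 + j20·0.04) = 1 + j0.8 → |·| ≈ 1.2806, ∠ ≈ 38.66°
pole (1 + j20·0.0125) = 1 + j0.25 → |·| ≈ 1.0308, ∠ ≈ 14.04°
∠H = (84.29°) − (38.66° + 14.04°) = 31.59°

31.6°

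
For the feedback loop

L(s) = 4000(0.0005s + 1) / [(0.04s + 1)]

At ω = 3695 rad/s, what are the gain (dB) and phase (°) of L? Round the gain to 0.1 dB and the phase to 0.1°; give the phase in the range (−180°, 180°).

At ω = 3695 rad/s:
zero (1 + j3695·0.0005) = 1 + j1.8475 → |·| ≈ 2.1008, ∠ ≈ 61.57°
pole (1 + j3695·0.04) = 1 + j147.8 → |·| ≈ 147.8, ∠ ≈ 89.61°
|L| = 4000 · 2.1008 / (147.8) ≈ 56.855
Gain = 20 log₁₀(56.855) ≈ 35.10 dB
∠L = (61.57°) − (89.61°) = -28.04°

35.1 dB, -28.0°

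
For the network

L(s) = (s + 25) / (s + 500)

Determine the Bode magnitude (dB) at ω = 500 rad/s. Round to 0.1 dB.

-3.0 dB

At s = jω = j500:
zero (s+25): 25 + j500 → |·| = √(25²+500²) = √250625 ≈ 500.62, ∠ = arctan(500/25) ≈ 87.14°
pole (s+500): 500 + j500 → |·| = √(500²+500²) = √500000 ≈ 707.11, ∠ = arctan(500/500) ≈ 45.00°
|L| = 1 · 500.62 / 707.11 ≈ 0.70798
Gain = 20 log₁₀(0.70798) ≈ -3.00 dB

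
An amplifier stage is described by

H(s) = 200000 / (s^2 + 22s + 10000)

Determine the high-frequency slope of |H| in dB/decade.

-40 dB/decade

Each pole contributes −20 dB/decade at high frequency; each zero contributes +20 dB/decade.
Net: 0 zero(s) − 2 pole(s) → -40 dB/decade.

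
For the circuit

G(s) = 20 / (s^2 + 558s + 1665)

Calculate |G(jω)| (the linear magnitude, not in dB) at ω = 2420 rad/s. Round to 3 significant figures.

3.33e-06

Substitute s = j2420:
Numerator: 20 = 20 + j0
Denominator: (j2420)^2 + 558(j2420) + 1665 = -5854735 + j1350360
|N| = √(20² + 0²) ≈ 20, ∠N ≈ 0.00°
|D| = √(5854735² + 1350360²) ≈ 6.0084e+06, ∠D ≈ 167.01°
|G| = 20 / 6.0084e+06 ≈ 3.3287e-06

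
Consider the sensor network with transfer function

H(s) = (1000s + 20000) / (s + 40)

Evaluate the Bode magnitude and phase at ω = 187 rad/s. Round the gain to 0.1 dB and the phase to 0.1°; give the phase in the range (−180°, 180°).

Substitute s = j187:
Numerator: 1000(j187) + 20000 = 20000 + j187000
Denominator: (j187) + 40 = 40 + j187
|N| = √(20000² + 187000²) ≈ 1.8807e+05, ∠N ≈ 83.90°
|D| = √(40² + 187²) ≈ 191.23, ∠D ≈ 77.93°
|H| = 1.8807e+05 / 191.23 ≈ 983.48
Gain = 20 log₁₀(983.48) ≈ 59.86 dB
∠H = 83.90° − 77.93° = 5.97°

59.9 dB, 6.0°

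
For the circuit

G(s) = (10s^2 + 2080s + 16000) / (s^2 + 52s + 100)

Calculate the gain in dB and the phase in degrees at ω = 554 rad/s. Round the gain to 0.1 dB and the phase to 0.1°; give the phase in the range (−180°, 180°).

Substitute s = j554:
Numerator: 10(j554)^2 + 2080(j554) + 16000 = -3053160 + j1152320
Denominator: (j554)^2 + 52(j554) + 100 = -306816 + j28808
|N| = √(3053160² + 1152320²) ≈ 3.2634e+06, ∠N ≈ 159.32°
|D| = √(306816² + 28808²) ≈ 3.0817e+05, ∠D ≈ 174.64°
|G| = 3.2634e+06 / 3.0817e+05 ≈ 10.59
Gain = 20 log₁₀(10.59) ≈ 20.50 dB
∠G = 159.32° − 174.64° = -15.32°

20.5 dB, -15.3°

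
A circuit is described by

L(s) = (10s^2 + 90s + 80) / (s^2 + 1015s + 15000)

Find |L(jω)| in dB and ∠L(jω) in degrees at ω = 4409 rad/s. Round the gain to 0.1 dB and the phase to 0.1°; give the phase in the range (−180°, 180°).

19.8 dB, 12.9°

Substitute s = j4409:
Numerator: 10(j4409)^2 + 90(j4409) + 80 = -194392730 + j396810
Denominator: (j4409)^2 + 1015(j4409) + 15000 = -19424281 + j4475135
|N| = √(194392730² + 396810²) ≈ 1.9439e+08, ∠N ≈ 179.88°
|D| = √(19424281² + 4475135²) ≈ 1.9933e+07, ∠D ≈ 167.03°
|L| = 1.9439e+08 / 1.9933e+07 ≈ 9.7522
Gain = 20 log₁₀(9.7522) ≈ 19.78 dB
∠L = 179.88° − 167.03° = 12.85°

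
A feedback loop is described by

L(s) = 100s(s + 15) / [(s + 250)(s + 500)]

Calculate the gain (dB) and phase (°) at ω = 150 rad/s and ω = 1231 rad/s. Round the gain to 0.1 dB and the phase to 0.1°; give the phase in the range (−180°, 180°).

ω = 150: 23.4 dB, 126.6°; ω = 1231: 39.2 dB, 32.9°

At s = jω = j150:
zero (s+15): 15 + j150 → |·| = √(15²+150²) = √22725 ≈ 150.75, ∠ = arctan(150/15) ≈ 84.29°
zero at origin: s = j150 → |·| = 150, ∠ = 90.00°
pole (s+250): 250 + j150 → |·| = √(250²+150²) = √85000 ≈ 291.55, ∠ = arctan(150/250) ≈ 30.96°
pole (s+500): 500 + j150 → |·| = √(500²+150²) = √272500 ≈ 522.02, ∠ = arctan(150/500) ≈ 16.70°
|L| = 100 · 22612 / 1.5219e+05 ≈ 14.858
Gain = 20 log₁₀(14.858) ≈ 23.44 dB
∠L = 174.29° − 47.66° = 126.63°

At s = jω = j1231:
zero (s+15): 15 + j1231 → |·| = √(15²+1231²) = √1515586 ≈ 1231.1, ∠ = arctan(1231/15) ≈ 89.30°
zero at origin: s = j1231 → |·| = 1231, ∠ = 90.00°
pole (s+250): 250 + j1231 → |·| = √(250²+1231²) = √1577861 ≈ 1256.1, ∠ = arctan(1231/250) ≈ 78.52°
pole (s+500): 500 + j1231 → |·| = √(500²+1231²) = √1765361 ≈ 1328.7, ∠ = arctan(1231/500) ≈ 67.89°
|L| = 100 · 1.5155e+06 / 1.669e+06 ≈ 90.803
Gain = 20 log₁₀(90.803) ≈ 39.16 dB
∠L = 179.30° − 146.41° = 32.89°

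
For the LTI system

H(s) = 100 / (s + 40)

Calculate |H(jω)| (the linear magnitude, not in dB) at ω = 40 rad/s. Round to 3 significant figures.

1.77

At s = jω = j40:
pole (s+40): 40 + j40 → |·| = √(40²+40²) = √3200 ≈ 56.569, ∠ = arctan(40/40) ≈ 45.00°
|H| = 100 / 56.569 ≈ 1.7678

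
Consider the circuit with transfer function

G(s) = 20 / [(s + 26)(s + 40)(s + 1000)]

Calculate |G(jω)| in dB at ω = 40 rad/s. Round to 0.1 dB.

At s = jω = j40:
pole (s+26): 26 + j40 → |·| = √(26²+40²) = √2276 ≈ 47.707, ∠ = arctan(40/26) ≈ 56.98°
pole (s+40): 40 + j40 → |·| = √(40²+40²) = √3200 ≈ 56.569, ∠ = arctan(40/40) ≈ 45.00°
pole (s+1000): 1000 + j40 → |·| = √(1000²+40²) = √1001600 ≈ 1000.8, ∠ = arctan(40/1000) ≈ 2.29°
|G| = 20 / 2.7009e+06 ≈ 7.4049e-06
Gain = 20 log₁₀(7.4049e-06) ≈ -102.61 dB

-102.6 dB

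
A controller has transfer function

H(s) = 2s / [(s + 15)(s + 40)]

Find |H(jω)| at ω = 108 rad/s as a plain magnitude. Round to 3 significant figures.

At s = jω = j108:
zero at origin: s = j108 → |·| = 108, ∠ = 90.00°
pole (s+15): 15 + j108 → |·| = √(15²+108²) = √11889 ≈ 109.04, ∠ = arctan(108/15) ≈ 82.09°
pole (s+40): 40 + j108 → |·| = √(40²+108²) = √13264 ≈ 115.17, ∠ = arctan(108/40) ≈ 69.68°
|H| = 2 · 108 / 12558 ≈ 0.0172

0.0172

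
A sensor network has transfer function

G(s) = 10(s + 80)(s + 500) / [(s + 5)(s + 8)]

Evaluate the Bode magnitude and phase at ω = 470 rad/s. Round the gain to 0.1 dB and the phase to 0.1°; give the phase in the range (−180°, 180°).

23.4 dB, -54.8°

At s = jω = j470:
zero (s+80): 80 + j470 → |·| = √(80²+470²) = √227300 ≈ 476.76, ∠ = arctan(470/80) ≈ 80.34°
zero (s+500): 500 + j470 → |·| = √(500²+470²) = √470900 ≈ 686.22, ∠ = arctan(470/500) ≈ 43.23°
pole (s+5): 5 + j470 → |·| = √(5²+470²) = √220925 ≈ 470.03, ∠ = arctan(470/5) ≈ 89.39°
pole (s+8): 8 + j470 → |·| = √(8²+470²) = √220964 ≈ 470.07, ∠ = arctan(470/8) ≈ 89.02°
|G| = 10 · 3.2716e+05 / 2.2095e+05 ≈ 14.807
Gain = 20 log₁₀(14.807) ≈ 23.41 dB
∠G = 123.57° − 178.41° = -54.84°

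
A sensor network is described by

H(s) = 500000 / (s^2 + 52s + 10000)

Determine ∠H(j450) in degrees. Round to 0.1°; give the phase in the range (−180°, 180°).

-173.1°

At s = jω = j450:
quadratic: (j450)² + 52·j450 + 10000 = -192500 + j23400 → |·| ≈ 1.9392e+05, ∠ ≈ 173.07°
∠H = 0.00° − 173.07° = -173.07°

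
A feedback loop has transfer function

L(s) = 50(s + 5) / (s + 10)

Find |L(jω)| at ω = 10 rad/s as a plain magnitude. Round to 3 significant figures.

39.5

At s = jω = j10:
zero (s+5): 5 + j10 → |·| = √(5²+10²) = √125 ≈ 11.18, ∠ = arctan(10/5) ≈ 63.43°
pole (s+10): 10 + j10 → |·| = √(10²+10²) = √200 ≈ 14.142, ∠ = arctan(10/10) ≈ 45.00°
|L| = 50 · 11.18 / 14.142 ≈ 39.528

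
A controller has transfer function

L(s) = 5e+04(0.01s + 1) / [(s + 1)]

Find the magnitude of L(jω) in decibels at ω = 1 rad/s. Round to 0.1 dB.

At ω = 1 rad/s:
zero (1 + j1·0.01) = 1 + j0.01 → |·| ≈ 1, ∠ ≈ 0.57°
pole (1 + j1·1) = 1 + j1 → |·| ≈ 1.4142, ∠ ≈ 45.00°
|L| = 5e+04 · 1 / (1.4142) ≈ 35356
Gain = 20 log₁₀(35356) ≈ 90.97 dB

91.0 dB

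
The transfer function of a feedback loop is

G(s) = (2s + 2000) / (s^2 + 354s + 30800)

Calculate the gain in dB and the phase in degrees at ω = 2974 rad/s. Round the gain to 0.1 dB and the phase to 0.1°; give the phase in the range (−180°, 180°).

Substitute s = j2974:
Numerator: 2(j2974) + 2000 = 2000 + j5948
Denominator: (j2974)^2 + 354(j2974) + 30800 = -8813876 + j1052796
|N| = √(2000² + 5948²) ≈ 6275.2, ∠N ≈ 71.41°
|D| = √(8813876² + 1052796²) ≈ 8.8765e+06, ∠D ≈ 173.19°
|G| = 6275.2 / 8.8765e+06 ≈ 0.00070695
Gain = 20 log₁₀(0.00070695) ≈ -63.01 dB
∠G = 71.41° − 173.19° = -101.78°

-63.0 dB, -101.8°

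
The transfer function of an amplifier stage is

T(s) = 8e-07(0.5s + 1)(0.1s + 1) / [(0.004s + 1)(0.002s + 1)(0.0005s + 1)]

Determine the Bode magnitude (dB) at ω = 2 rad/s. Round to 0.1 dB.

-118.8 dB

At ω = 2 rad/s:
zero (1 + j2·0.5) = 1 + j1 → |·| ≈ 1.4142, ∠ ≈ 45.00°
zero (1 + j2·0.1) = 1 + j0.2 → |·| ≈ 1.0198, ∠ ≈ 11.31°
pole (1 + j2·0.004) = 1 + j0.008 → |·| ≈ 1, ∠ ≈ 0.46°
pole (1 + j2·0.002) = 1 + j0.004 → |·| ≈ 1, ∠ ≈ 0.23°
pole (1 + j2·0.0005) = 1 + j0.001 → |·| ≈ 1, ∠ ≈ 0.06°
|T| = 8e-07 · 1.4142 · 1.0198 / (1 · 1 · 1) ≈ 1.1538e-06
Gain = 20 log₁₀(1.1538e-06) ≈ -118.76 dB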